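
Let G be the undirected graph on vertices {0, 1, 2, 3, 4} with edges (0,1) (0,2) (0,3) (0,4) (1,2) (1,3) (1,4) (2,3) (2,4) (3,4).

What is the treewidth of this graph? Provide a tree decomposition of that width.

A single bag containing all 5 vertices is trivially a valid decomposition of width 4. For the lower bound, the 5 vertices {0, 1, 2, 3, 4} are pairwise adjacent, and any tree decomposition puts a clique entirely inside one bag — forcing width ≥ 4. Therefore the treewidth is 4.

Treewidth 4.
Bags: B1 = {0, 1, 2, 3, 4}
Tree: (single bag)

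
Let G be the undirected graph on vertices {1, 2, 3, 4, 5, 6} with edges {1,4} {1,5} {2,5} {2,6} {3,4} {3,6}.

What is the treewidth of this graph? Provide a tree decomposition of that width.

The largest bag has 3 vertices, giving width 2; this decomposition certifies tw(G) ≤ 2. The edges 6–3–4–1–5–2–6 form a cycle, so G is not a tree and its treewidth is at least 2. Hence tw(G) = 2 exactly.

Treewidth 2.
One optimal decomposition is:
Bags: B1 = {3, 4, 6}  B2 = {1, 4, 6}  B3 = {1, 5, 6}  B4 = {2, 5, 6}
Tree: B1–B2, B2–B3, B3–B4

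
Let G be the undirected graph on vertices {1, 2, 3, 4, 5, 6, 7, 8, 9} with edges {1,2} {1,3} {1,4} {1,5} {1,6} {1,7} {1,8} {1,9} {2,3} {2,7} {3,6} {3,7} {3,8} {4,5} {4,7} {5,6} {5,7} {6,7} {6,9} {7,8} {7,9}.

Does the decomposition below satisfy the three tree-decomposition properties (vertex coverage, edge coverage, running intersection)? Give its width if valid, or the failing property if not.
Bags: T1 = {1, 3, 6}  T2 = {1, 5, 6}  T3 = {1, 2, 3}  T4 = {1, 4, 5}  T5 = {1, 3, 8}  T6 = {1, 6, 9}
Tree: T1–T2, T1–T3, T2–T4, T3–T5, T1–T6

A tree decomposition must satisfy three properties: every vertex lies in some bag; for every edge, both endpoints lie together in some bag; and for every vertex, the bags containing it form a connected subtree. Here vertex 7 appears in no bag, so the decomposition is invalid.

No — vertex 7 appears in no bag.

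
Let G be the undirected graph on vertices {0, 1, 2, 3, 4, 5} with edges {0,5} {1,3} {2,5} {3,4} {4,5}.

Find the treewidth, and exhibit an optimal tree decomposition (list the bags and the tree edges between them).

Treewidth 1.
Bags: B1 = {0, 5}  B2 = {4, 5}  B3 = {2, 5}  B4 = {3, 4}  B5 = {1, 3}
Tree: B1–B2, B2–B3, B2–B4, B4–B5

Every bag has size at most 2, so the width is 2 − 1 = 1 and tw(G) ≤ 1. Any graph with an edge has treewidth ≥ 1, and G has the edge 0–5. The upper and lower bounds meet at 1, so that is the treewidth.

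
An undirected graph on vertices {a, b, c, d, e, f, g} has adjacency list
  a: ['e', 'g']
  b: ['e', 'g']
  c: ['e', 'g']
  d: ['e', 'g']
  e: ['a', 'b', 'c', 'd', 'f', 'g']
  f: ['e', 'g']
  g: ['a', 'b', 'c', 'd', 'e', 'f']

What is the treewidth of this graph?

A width-2 tree decomposition is:
Bags: B1 = {e, f, g}  B2 = {d, e, g}  B3 = {a, e, g}  B4 = {b, e, g}  B5 = {c, e, g}
Tree: B1–B2, B1–B3, B2–B4, B1–B5
Each bag holds 3 vertices, so the decomposition has width 2, which upper-bounds the treewidth. Conversely, {d, e, g} is a clique of size 3, and the vertices of any clique must share a bag in every tree decomposition; so some bag has ≥ 3 vertices and tw(G) ≥ 2. Combining the bounds, tw(G) = 2.

2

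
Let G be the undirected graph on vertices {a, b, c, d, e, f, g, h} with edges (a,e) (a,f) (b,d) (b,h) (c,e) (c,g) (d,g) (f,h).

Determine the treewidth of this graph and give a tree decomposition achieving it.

Treewidth 2.
One optimal decomposition is:
Bags: B1 = {b, d, g}  B2 = {b, g, h}  B3 = {f, g, h}  B4 = {a, f, g}  B5 = {a, e, g}  B6 = {c, e, g}
Tree: B1–B2, B2–B3, B3–B4, B4–B5, B5–B6

Each bag holds 3 vertices, so the decomposition has width 2, which upper-bounds the treewidth. For the lower bound, G contains the cycle g–d–b–h–f–a–e–c–g, so G is not a forest; only forests have treewidth ≤ 1, hence tw(G) ≥ 2. Hence tw(G) = 2 exactly.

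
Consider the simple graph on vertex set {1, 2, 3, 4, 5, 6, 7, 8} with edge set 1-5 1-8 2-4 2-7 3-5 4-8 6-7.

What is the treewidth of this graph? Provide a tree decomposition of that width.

Treewidth 1.
One such decomposition:
Bags: B1 = {6, 7}  B2 = {2, 7}  B3 = {2, 4}  B4 = {4, 8}  B5 = {1, 8}  B6 = {1, 5}  B7 = {3, 5}
Tree: B1–B2, B2–B3, B3–B4, B4–B5, B5–B6, B6–B7

Each bag holds 2 vertices, so the decomposition has width 1, which upper-bounds the treewidth. Any graph with an edge has treewidth ≥ 1, and G has the edge 6–7. Therefore the treewidth is 1.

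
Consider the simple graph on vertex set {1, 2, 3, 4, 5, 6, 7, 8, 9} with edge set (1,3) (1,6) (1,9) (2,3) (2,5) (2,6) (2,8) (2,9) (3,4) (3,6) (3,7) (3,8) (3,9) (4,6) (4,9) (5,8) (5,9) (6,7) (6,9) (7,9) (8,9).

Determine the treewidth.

A width-3 tree decomposition is:
Bags: B1 = {2, 3, 6, 9}  B2 = {3, 4, 6, 9}  B3 = {3, 6, 7, 9}  B4 = {2, 3, 8, 9}  B5 = {1, 3, 6, 9}  B6 = {2, 5, 8, 9}
Tree: B1–B2, B2–B3, B1–B4, B1–B5, B4–B6
Each bag holds 4 vertices, so the decomposition has width 3, which upper-bounds the treewidth. Conversely, {2, 3, 8, 9} is a clique of size 4, and the vertices of any clique must share a bag in every tree decomposition; so some bag has ≥ 4 vertices and tw(G) ≥ 3. Therefore the treewidth is 3.

3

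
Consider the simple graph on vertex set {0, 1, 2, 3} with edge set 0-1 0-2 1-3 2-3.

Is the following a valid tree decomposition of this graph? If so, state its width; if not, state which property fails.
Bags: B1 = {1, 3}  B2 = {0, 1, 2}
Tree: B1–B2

No — edge (2,3) lies in no bag.

A tree decomposition must satisfy three properties: every vertex lies in some bag; for every edge, both endpoints lie together in some bag; and for every vertex, the bags containing it form a connected subtree. Here edge (2,3) lies in no bag, so the decomposition is invalid.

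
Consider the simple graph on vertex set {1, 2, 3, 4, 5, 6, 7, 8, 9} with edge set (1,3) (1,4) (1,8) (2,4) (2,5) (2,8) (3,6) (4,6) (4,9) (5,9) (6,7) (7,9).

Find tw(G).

3

A width-3 tree decomposition is:
Bags: B1 = {1, 2, 5, 8}  B2 = {1, 2, 4, 5}  B3 = {1, 4, 5, 9}  B4 = {1, 3, 4, 9}  B5 = {3, 4, 6, 9}  B6 = {3, 6, 7, 9}
Tree: B1–B2, B2–B3, B3–B4, B4–B5, B5–B6
The largest bag has 4 vertices, giving width 3; this decomposition certifies tw(G) ≤ 3. For the lower bound: the 4 vertex sets {2,5,8}, {1}, {4}, {3,6,7,9} are disjoint, each induces a connected subgraph, and every pair is joined by at least one edge of G. Contracting each set to a single vertex therefore yields K_{4} as a minor, and since treewidth is minor-monotone, tw(G) ≥ tw(K_{4}) = 3. Hence tw(G) = 3 exactly.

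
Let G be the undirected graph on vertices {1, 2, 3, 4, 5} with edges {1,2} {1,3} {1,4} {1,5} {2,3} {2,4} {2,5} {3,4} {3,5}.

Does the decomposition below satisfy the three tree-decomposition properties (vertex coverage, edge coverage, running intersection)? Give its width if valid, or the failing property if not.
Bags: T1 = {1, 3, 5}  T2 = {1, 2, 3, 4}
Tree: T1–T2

A tree decomposition must satisfy three properties: every vertex lies in some bag; for every edge, both endpoints lie together in some bag; and for every vertex, the bags containing it form a connected subtree. Here edge (2,5) lies in no bag, so the decomposition is invalid.

No — edge (2,5) lies in no bag.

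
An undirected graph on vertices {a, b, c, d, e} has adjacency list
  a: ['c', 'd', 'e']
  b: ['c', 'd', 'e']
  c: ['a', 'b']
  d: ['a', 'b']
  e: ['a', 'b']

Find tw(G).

A width-2 tree decomposition is:
Bags: B1 = {a, b, e}  B2 = {a, b, d}  B3 = {a, b, c}
Tree: B1–B2, B2–B3
The largest bag has 3 vertices, giving width 2; this decomposition certifies tw(G) ≤ 2. For the lower bound, G contains the cycle e–a–d–b–e, so G is not a forest; only forests have treewidth ≤ 1, hence tw(G) ≥ 2. Therefore the treewidth is 2.

2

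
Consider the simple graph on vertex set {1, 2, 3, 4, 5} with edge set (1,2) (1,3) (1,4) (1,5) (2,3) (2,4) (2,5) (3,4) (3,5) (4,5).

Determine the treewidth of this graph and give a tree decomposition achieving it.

A single bag containing all 5 vertices is trivially a valid decomposition of width 4. On the other hand G contains the 5-clique {1, 2, 3, 4, 5}. A clique must lie in a single bag of any decomposition, so no decomposition can have width below 4. The upper and lower bounds meet at 4, so that is the treewidth.

Treewidth 4.
One such decomposition:
Bags: B1 = {1, 2, 3, 4, 5}
Tree: (single bag)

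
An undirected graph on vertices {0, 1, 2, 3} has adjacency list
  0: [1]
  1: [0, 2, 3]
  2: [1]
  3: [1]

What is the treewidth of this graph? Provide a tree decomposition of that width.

Treewidth 1.
Bags: B1 = {1, 2}  B2 = {0, 1}  B3 = {1, 3}
Tree: B1–B2, B1–B3

The largest bag has 2 vertices, giving width 1; this decomposition certifies tw(G) ≤ 1. Any graph with an edge has treewidth ≥ 1, and G has the edge 1–2. Combining the bounds, tw(G) = 1.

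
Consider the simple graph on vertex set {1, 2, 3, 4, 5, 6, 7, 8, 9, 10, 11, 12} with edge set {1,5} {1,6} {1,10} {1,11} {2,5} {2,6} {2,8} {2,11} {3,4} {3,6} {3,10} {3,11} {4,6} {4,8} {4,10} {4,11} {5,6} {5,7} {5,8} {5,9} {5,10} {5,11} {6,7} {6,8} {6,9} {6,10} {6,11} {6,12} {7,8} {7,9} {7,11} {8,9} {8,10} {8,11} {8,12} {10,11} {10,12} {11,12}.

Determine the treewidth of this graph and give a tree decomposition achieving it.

The largest bag has 5 vertices, giving width 4; this decomposition certifies tw(G) ≤ 4. For the lower bound, the 5 vertices {5, 6, 7, 8, 9} are pairwise adjacent, and any tree decomposition puts a clique entirely inside one bag — forcing width ≥ 4. Combining the bounds, tw(G) = 4.

Treewidth 4.
One such decomposition:
Bags: B1 = {5, 6, 8, 10, 11}  B2 = {6, 8, 10, 11, 12}  B3 = {4, 6, 8, 10, 11}  B4 = {3, 4, 6, 10, 11}  B5 = {1, 5, 6, 10, 11}  B6 = {5, 6, 7, 8, 11}  B7 = {5, 6, 7, 8, 9}  B8 = {2, 5, 6, 8, 11}
Tree: B1–B2, B1–B3, B3–B4, B1–B5, B1–B6, B6–B7, B1–B8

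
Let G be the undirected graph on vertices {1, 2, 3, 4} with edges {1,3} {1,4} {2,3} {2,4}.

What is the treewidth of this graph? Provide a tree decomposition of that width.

Treewidth 2.
Bags: B1 = {1, 2, 4}  B2 = {1, 2, 3}
Tree: B1–B2

The largest bag has 3 vertices, giving width 2; this decomposition certifies tw(G) ≤ 2. For the lower bound, G contains the cycle 1–4–2–3–1, so G is not a forest; only forests have treewidth ≤ 1, hence tw(G) ≥ 2. Hence tw(G) = 2 exactly.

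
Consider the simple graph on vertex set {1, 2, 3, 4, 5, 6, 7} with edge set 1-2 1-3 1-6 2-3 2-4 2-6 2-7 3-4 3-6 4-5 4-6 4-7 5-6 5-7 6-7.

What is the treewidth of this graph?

3

A width-3 tree decomposition is:
Bags: B1 = {2, 4, 6, 7}  B2 = {4, 5, 6, 7}  B3 = {2, 3, 4, 6}  B4 = {1, 2, 3, 6}
Tree: B1–B2, B1–B3, B3–B4
Each bag holds 4 vertices, so the decomposition has width 3, which upper-bounds the treewidth. On the other hand G contains the 4-clique {1, 2, 3, 6}. A clique must lie in a single bag of any decomposition, so no decomposition can have width below 3. Combining the bounds, tw(G) = 3.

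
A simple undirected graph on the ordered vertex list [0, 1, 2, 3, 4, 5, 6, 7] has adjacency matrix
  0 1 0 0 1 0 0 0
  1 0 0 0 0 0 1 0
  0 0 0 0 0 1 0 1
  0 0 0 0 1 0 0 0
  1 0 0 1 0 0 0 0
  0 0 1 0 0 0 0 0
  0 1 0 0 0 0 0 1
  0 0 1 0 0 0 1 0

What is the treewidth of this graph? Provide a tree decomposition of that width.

Treewidth 1.
One such decomposition:
Bags: B1 = {3, 4}  B2 = {0, 4}  B3 = {0, 1}  B4 = {1, 6}  B5 = {6, 7}  B6 = {2, 7}  B7 = {2, 5}
Tree: B1–B2, B2–B3, B3–B4, B4–B5, B5–B6, B6–B7

Every bag has size at most 2, so the width is 2 − 1 = 1 and tw(G) ≤ 1. Since G has at least one edge (e.g. 3–4), it is not an edgeless graph, so tw(G) ≥ 1. Therefore the treewidth is 1.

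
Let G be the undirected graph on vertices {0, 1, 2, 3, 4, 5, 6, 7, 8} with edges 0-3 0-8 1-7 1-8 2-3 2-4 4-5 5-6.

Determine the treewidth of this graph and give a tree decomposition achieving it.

Every bag has size at most 2, so the width is 2 − 1 = 1 and tw(G) ≤ 1. Any graph with an edge has treewidth ≥ 1, and G has the edge 6–5. Combining the bounds, tw(G) = 1.

Treewidth 1.
Bags: B1 = {5, 6}  B2 = {4, 5}  B3 = {2, 4}  B4 = {2, 3}  B5 = {0, 3}  B6 = {0, 8}  B7 = {1, 8}  B8 = {1, 7}
Tree: B1–B2, B2–B3, B3–B4, B4–B5, B5–B6, B6–B7, B7–B8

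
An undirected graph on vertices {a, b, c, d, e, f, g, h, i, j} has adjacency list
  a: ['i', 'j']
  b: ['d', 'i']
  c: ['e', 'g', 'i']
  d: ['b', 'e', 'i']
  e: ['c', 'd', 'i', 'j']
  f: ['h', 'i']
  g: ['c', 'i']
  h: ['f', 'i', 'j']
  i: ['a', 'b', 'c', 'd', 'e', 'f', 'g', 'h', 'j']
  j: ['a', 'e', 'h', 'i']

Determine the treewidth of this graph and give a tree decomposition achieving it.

Treewidth 2.
One optimal decomposition is:
Bags: B1 = {c, g, i}  B2 = {c, e, i}  B3 = {e, i, j}  B4 = {h, i, j}  B5 = {d, e, i}  B6 = {a, i, j}  B7 = {f, h, i}  B8 = {b, d, i}
Tree: B1–B2, B2–B3, B3–B4, B2–B5, B4–B6, B4–B7, B5–B8

Each bag holds 3 vertices, so the decomposition has width 2, which upper-bounds the treewidth. On the other hand G contains the 3-clique {d, e, i}. A clique must lie in a single bag of any decomposition, so no decomposition can have width below 2. Therefore the treewidth is 2.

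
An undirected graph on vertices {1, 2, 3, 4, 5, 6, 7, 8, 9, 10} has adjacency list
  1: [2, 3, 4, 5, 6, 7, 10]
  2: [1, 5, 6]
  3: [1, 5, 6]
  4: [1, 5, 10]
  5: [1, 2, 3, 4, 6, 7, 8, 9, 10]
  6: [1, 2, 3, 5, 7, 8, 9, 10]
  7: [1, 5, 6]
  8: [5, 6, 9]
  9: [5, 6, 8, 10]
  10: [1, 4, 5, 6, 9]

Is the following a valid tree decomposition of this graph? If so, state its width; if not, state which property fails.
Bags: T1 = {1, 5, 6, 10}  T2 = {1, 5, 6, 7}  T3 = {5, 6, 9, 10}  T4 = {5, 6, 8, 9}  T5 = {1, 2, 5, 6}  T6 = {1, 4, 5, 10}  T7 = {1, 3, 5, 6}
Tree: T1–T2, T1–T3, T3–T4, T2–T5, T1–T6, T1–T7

Yes; width 3.

Vertex coverage: the bags together contain {1, 2, 3, 4, 5, 6, 7, 8, 9, 10}, the full vertex set. Edge coverage: each edge of G has both endpoints in at least one bag. Running intersection: for every vertex, the bags containing it form a connected subtree. All three properties hold, so this is a valid tree decomposition of width max|bag| − 1 = 3, and hence tw(G) ≤ 3.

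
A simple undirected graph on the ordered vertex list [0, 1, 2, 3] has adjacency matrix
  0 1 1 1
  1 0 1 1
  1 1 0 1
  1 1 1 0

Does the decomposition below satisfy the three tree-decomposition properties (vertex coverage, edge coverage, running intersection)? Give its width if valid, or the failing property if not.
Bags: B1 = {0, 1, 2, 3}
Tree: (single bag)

Every vertex of G appears in some bag (union = {0, 1, 2, 3}); every edge is covered by a bag; and for each vertex v the set of bags containing v is connected in the bag tree. The decomposition is therefore valid. The largest bag has 4 vertices, so the width is 3.

Yes; width 3.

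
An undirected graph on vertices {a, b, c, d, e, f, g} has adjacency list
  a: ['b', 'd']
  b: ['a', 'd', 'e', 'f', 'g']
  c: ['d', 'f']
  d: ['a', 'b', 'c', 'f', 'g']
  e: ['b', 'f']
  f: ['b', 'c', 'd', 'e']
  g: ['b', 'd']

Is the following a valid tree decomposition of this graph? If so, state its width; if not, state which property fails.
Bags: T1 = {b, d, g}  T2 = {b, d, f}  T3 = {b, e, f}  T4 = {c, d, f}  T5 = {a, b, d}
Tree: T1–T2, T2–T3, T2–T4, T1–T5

Yes; width 2.

Vertex coverage: the bags together contain {a, b, c, d, e, f, g}, the full vertex set. Edge coverage: each edge of G has both endpoints in at least one bag. Running intersection: for every vertex, the bags containing it form a connected subtree. All three properties hold, so this is a valid tree decomposition of width max|bag| − 1 = 2, and hence tw(G) ≤ 2.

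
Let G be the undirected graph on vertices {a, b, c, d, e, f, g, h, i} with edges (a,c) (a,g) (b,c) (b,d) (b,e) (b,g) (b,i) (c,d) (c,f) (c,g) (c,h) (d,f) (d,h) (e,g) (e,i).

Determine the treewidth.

A width-2 tree decomposition is:
Bags: B1 = {b, c, g}  B2 = {b, c, d}  B3 = {c, d, f}  B4 = {b, e, g}  B5 = {b, e, i}  B6 = {a, c, g}  B7 = {c, d, h}
Tree: B1–B2, B2–B3, B1–B4, B4–B5, B1–B6, B2–B7
Every bag has size at most 3, so the width is 3 − 1 = 2 and tw(G) ≤ 2. Conversely, {b, e, g} is a clique of size 3, and the vertices of any clique must share a bag in every tree decomposition; so some bag has ≥ 3 vertices and tw(G) ≥ 2. Hence tw(G) = 2 exactly.

2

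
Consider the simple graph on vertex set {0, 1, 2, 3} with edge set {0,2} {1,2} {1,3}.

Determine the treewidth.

1

A width-1 tree decomposition is:
Bags: B1 = {1, 2}  B2 = {0, 2}  B3 = {1, 3}
Tree: B1–B2, B1–B3
Every bag has size at most 2, so the width is 2 − 1 = 1 and tw(G) ≤ 1. G has an edge, so its treewidth is at least 1. Hence tw(G) = 1 exactly.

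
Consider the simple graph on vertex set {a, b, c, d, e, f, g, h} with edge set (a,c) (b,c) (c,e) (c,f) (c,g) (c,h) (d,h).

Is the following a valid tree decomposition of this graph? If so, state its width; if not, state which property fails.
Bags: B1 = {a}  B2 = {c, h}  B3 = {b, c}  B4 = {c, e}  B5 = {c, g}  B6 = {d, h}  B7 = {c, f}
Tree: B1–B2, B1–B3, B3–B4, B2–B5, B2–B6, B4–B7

A tree decomposition must satisfy three properties: every vertex lies in some bag; for every edge, both endpoints lie together in some bag; and for every vertex, the bags containing it form a connected subtree. Here edge (c,a) lies in no bag, so the decomposition is invalid.

No — edge (c,a) lies in no bag.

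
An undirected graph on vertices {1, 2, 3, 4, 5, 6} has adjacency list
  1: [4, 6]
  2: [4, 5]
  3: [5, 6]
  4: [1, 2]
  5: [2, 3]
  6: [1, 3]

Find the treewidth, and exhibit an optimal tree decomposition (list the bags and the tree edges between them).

Each bag holds 3 vertices, so the decomposition has width 2, which upper-bounds the treewidth. Since 6–3–5–2–4–1–6 is a cycle in G, G is not acyclic. Forests are exactly the graphs of treewidth ≤ 1, so tw(G) ≥ 2. Combining the bounds, tw(G) = 2.

Treewidth 2.
One optimal decomposition is:
Bags: B1 = {3, 5, 6}  B2 = {2, 5, 6}  B3 = {2, 4, 6}  B4 = {1, 4, 6}
Tree: B1–B2, B2–B3, B3–B4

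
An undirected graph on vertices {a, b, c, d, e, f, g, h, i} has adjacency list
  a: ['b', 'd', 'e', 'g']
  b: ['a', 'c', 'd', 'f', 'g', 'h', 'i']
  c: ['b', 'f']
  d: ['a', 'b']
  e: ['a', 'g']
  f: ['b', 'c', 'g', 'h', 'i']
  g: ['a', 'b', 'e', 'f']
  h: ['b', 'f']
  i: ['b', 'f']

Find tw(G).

2

A width-2 tree decomposition is:
Bags: B1 = {a, b, g}  B2 = {a, b, d}  B3 = {b, f, g}  B4 = {b, c, f}  B5 = {b, f, i}  B6 = {a, e, g}  B7 = {b, f, h}
Tree: B1–B2, B1–B3, B3–B4, B3–B5, B1–B6, B5–B7
Every bag has size at most 3, so the width is 3 − 1 = 2 and tw(G) ≤ 2. On the other hand G contains the 3-clique {a, e, g}. A clique must lie in a single bag of any decomposition, so no decomposition can have width below 2. The upper and lower bounds meet at 2, so that is the treewidth.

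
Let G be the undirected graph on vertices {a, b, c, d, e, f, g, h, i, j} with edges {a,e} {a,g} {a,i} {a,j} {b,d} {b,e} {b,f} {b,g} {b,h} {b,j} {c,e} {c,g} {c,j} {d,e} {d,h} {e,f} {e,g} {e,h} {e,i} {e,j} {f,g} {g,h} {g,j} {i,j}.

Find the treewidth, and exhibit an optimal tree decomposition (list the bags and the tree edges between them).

Treewidth 3.
One such decomposition:
Bags: B1 = {b, e, g, j}  B2 = {b, e, g, h}  B3 = {a, e, g, j}  B4 = {a, e, i, j}  B5 = {c, e, g, j}  B6 = {b, d, e, h}  B7 = {b, e, f, g}
Tree: B1–B2, B1–B3, B3–B4, B1–B5, B2–B6, B1–B7

Every bag has size at most 4, so the width is 4 − 1 = 3 and tw(G) ≤ 3. For the lower bound, the 4 vertices {b, d, e, h} are pairwise adjacent, and any tree decomposition puts a clique entirely inside one bag — forcing width ≥ 3. Combining the bounds, tw(G) = 3.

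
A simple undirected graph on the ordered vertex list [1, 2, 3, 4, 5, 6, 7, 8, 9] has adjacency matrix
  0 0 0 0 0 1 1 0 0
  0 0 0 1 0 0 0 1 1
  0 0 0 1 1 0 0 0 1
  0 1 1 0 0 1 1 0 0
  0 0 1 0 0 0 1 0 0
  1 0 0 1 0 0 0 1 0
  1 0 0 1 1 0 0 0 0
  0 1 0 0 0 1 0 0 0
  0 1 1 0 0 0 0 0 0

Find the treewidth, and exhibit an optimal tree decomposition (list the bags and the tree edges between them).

Every bag has size at most 4, so the width is 4 − 1 = 3 and tw(G) ≤ 3. For the lower bound: the 4 vertex sets {1,6,8}, {2}, {4}, {3,5,7,9} are disjoint, each induces a connected subgraph, and every pair is joined by at least one edge of G. Contracting each set to a single vertex therefore yields K_{4} as a minor, and since treewidth is minor-monotone, tw(G) ≥ tw(K_{4}) = 3. Therefore the treewidth is 3.

Treewidth 3.
Bags: B1 = {1, 2, 6, 8}  B2 = {1, 2, 4, 6}  B3 = {1, 2, 4, 7}  B4 = {2, 4, 7, 9}  B5 = {3, 4, 7, 9}  B6 = {3, 5, 7, 9}
Tree: B1–B2, B2–B3, B3–B4, B4–B5, B5–B6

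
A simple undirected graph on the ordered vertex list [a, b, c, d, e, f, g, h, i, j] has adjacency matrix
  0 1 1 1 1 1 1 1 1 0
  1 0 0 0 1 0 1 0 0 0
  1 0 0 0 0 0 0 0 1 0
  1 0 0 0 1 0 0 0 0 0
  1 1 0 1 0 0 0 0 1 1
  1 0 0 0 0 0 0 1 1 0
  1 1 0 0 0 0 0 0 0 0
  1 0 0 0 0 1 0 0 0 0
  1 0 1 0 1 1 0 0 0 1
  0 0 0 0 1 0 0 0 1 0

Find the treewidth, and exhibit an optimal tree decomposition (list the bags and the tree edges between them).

Treewidth 2.
One optimal decomposition is:
Bags: B1 = {a, b, e}  B2 = {a, e, i}  B3 = {e, i, j}  B4 = {a, f, i}  B5 = {a, d, e}  B6 = {a, c, i}  B7 = {a, b, g}  B8 = {a, f, h}
Tree: B1–B2, B2–B3, B2–B4, B2–B5, B4–B6, B1–B7, B4–B8

Each bag holds 3 vertices, so the decomposition has width 2, which upper-bounds the treewidth. For the lower bound, the 3 vertices {e, i, j} are pairwise adjacent, and any tree decomposition puts a clique entirely inside one bag — forcing width ≥ 2. The upper and lower bounds meet at 2, so that is the treewidth.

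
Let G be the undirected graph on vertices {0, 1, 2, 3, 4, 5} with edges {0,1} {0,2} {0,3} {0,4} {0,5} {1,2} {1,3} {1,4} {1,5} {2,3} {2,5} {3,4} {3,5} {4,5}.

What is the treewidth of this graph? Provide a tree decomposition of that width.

Treewidth 4.
One optimal decomposition is:
Bags: B1 = {0, 1, 3, 4, 5}  B2 = {0, 1, 2, 3, 5}
Tree: B1–B2

The largest bag has 5 vertices, giving width 4; this decomposition certifies tw(G) ≤ 4. On the other hand G contains the 5-clique {0, 1, 2, 3, 5}. A clique must lie in a single bag of any decomposition, so no decomposition can have width below 4. The upper and lower bounds meet at 4, so that is the treewidth.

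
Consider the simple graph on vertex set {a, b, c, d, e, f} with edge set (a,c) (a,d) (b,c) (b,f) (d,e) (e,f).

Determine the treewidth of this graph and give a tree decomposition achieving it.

Every bag has size at most 3, so the width is 3 − 1 = 2 and tw(G) ≤ 2. Since d–a–c–b–f–e–d is a cycle in G, G is not acyclic. Forests are exactly the graphs of treewidth ≤ 1, so tw(G) ≥ 2. Therefore the treewidth is 2.

Treewidth 2.
One optimal decomposition is:
Bags: B1 = {a, c, d}  B2 = {b, c, d}  B3 = {b, d, f}  B4 = {d, e, f}
Tree: B1–B2, B2–B3, B3–B4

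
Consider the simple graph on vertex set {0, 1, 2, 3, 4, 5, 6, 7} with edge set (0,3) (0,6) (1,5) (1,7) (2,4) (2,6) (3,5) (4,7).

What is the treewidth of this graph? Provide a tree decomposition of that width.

Treewidth 2.
Bags: B1 = {1, 3, 5}  B2 = {1, 3, 7}  B3 = {3, 4, 7}  B4 = {2, 3, 4}  B5 = {2, 3, 6}  B6 = {0, 3, 6}
Tree: B1–B2, B2–B3, B3–B4, B4–B5, B5–B6

Each bag holds 3 vertices, so the decomposition has width 2, which upper-bounds the treewidth. Since 3–5–1–7–4–2–6–0–3 is a cycle in G, G is not acyclic. Forests are exactly the graphs of treewidth ≤ 1, so tw(G) ≥ 2. Hence tw(G) = 2 exactly.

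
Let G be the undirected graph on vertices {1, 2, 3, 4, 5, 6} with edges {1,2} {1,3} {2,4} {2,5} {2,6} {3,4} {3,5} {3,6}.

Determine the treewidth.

2

A width-2 tree decomposition is:
Bags: B1 = {2, 3, 5}  B2 = {2, 3, 6}  B3 = {2, 3, 4}  B4 = {1, 2, 3}
Tree: B1–B2, B2–B3, B3–B4
Every bag has size at most 3, so the width is 3 − 1 = 2 and tw(G) ≤ 2. Since 3–5–2–6–3 is a cycle in G, G is not acyclic. Forests are exactly the graphs of treewidth ≤ 1, so tw(G) ≥ 2. Combining the bounds, tw(G) = 2.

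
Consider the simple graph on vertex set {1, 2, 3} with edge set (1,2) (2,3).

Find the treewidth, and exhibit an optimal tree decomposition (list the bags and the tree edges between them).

Each bag holds 2 vertices, so the decomposition has width 1, which upper-bounds the treewidth. Since G has at least one edge (e.g. 2–3), it is not an edgeless graph, so tw(G) ≥ 1. The upper and lower bounds meet at 1, so that is the treewidth.

Treewidth 1.
One optimal decomposition is:
Bags: B1 = {2, 3}  B2 = {1, 2}
Tree: B1–B2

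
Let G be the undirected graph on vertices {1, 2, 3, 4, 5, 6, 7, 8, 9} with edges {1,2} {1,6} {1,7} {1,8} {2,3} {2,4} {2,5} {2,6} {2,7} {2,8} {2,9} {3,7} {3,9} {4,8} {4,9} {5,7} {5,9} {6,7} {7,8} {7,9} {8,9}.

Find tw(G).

3

A width-3 tree decomposition is:
Bags: B1 = {1, 2, 7, 8}  B2 = {2, 7, 8, 9}  B3 = {2, 3, 7, 9}  B4 = {2, 4, 8, 9}  B5 = {2, 5, 7, 9}  B6 = {1, 2, 6, 7}
Tree: B1–B2, B2–B3, B2–B4, B2–B5, B1–B6
Every bag has size at most 4, so the width is 4 − 1 = 3 and tw(G) ≤ 3. On the other hand G contains the 4-clique {2, 4, 8, 9}. A clique must lie in a single bag of any decomposition, so no decomposition can have width below 3. The upper and lower bounds meet at 3, so that is the treewidth.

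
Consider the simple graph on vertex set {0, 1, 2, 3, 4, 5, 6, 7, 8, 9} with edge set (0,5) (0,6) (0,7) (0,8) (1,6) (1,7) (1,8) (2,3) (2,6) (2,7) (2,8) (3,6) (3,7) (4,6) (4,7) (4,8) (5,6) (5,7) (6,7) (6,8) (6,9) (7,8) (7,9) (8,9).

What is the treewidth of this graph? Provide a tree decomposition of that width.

Treewidth 3.
One such decomposition:
Bags: B1 = {0, 5, 6, 7}  B2 = {0, 6, 7, 8}  B3 = {2, 6, 7, 8}  B4 = {4, 6, 7, 8}  B5 = {6, 7, 8, 9}  B6 = {2, 3, 6, 7}  B7 = {1, 6, 7, 8}
Tree: B1–B2, B2–B3, B2–B4, B2–B5, B3–B6, B5–B7

Each bag holds 4 vertices, so the decomposition has width 3, which upper-bounds the treewidth. On the other hand G contains the 4-clique {0, 6, 7, 8}. A clique must lie in a single bag of any decomposition, so no decomposition can have width below 3. Combining the bounds, tw(G) = 3.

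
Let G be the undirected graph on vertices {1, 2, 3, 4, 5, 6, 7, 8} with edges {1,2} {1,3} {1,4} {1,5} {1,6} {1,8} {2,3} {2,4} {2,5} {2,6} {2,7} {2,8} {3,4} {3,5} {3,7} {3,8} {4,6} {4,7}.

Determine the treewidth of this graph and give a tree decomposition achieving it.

The largest bag has 4 vertices, giving width 3; this decomposition certifies tw(G) ≤ 3. On the other hand G contains the 4-clique {1, 2, 3, 8}. A clique must lie in a single bag of any decomposition, so no decomposition can have width below 3. Therefore the treewidth is 3.

Treewidth 3.
Bags: B1 = {1, 2, 3, 4}  B2 = {2, 3, 4, 7}  B3 = {1, 2, 3, 8}  B4 = {1, 2, 4, 6}  B5 = {1, 2, 3, 5}
Tree: B1–B2, B1–B3, B1–B4, B1–B5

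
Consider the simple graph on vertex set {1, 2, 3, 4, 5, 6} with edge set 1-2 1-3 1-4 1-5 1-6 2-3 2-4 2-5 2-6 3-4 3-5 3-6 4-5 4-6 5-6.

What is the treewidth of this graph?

A width-5 tree decomposition is:
Bags: B1 = {1, 2, 3, 4, 5, 6}
Tree: (single bag)
A single bag containing all 6 vertices is trivially a valid decomposition of width 5. For the lower bound, the 6 vertices {1, 2, 3, 4, 5, 6} are pairwise adjacent, and any tree decomposition puts a clique entirely inside one bag — forcing width ≥ 5. Therefore the treewidth is 5.

5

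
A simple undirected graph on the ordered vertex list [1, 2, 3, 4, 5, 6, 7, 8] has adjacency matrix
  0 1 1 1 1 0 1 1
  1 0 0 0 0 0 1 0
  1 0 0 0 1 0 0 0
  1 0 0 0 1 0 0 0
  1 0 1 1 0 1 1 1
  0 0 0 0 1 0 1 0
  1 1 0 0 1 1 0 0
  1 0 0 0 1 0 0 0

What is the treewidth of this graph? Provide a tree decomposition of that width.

The largest bag has 3 vertices, giving width 2; this decomposition certifies tw(G) ≤ 2. For the lower bound, the 3 vertices {1, 2, 7} are pairwise adjacent, and any tree decomposition puts a clique entirely inside one bag — forcing width ≥ 2. Therefore the treewidth is 2.

Treewidth 2.
Bags: B1 = {1, 5, 8}  B2 = {1, 5, 7}  B3 = {5, 6, 7}  B4 = {1, 2, 7}  B5 = {1, 3, 5}  B6 = {1, 4, 5}
Tree: B1–B2, B2–B3, B2–B4, B2–B5, B2–B6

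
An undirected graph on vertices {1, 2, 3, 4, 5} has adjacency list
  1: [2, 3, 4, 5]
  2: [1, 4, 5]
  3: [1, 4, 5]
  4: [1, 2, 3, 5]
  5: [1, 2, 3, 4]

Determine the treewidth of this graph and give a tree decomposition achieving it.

Treewidth 3.
One optimal decomposition is:
Bags: B1 = {1, 2, 4, 5}  B2 = {1, 3, 4, 5}
Tree: B1–B2

Each bag holds 4 vertices, so the decomposition has width 3, which upper-bounds the treewidth. Conversely, {1, 2, 4, 5} is a clique of size 4, and the vertices of any clique must share a bag in every tree decomposition; so some bag has ≥ 4 vertices and tw(G) ≥ 3. Therefore the treewidth is 3.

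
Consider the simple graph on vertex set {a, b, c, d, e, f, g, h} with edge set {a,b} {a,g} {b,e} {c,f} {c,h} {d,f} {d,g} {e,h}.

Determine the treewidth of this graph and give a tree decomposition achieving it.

Treewidth 2.
One optimal decomposition is:
Bags: B1 = {a, b, e}  B2 = {a, e, g}  B3 = {d, e, g}  B4 = {d, e, f}  B5 = {c, e, f}  B6 = {c, e, h}
Tree: B1–B2, B2–B3, B3–B4, B4–B5, B5–B6

Every bag has size at most 3, so the width is 3 − 1 = 2 and tw(G) ≤ 2. Since e–b–a–g–d–f–c–h–e is a cycle in G, G is not acyclic. Forests are exactly the graphs of treewidth ≤ 1, so tw(G) ≥ 2. Hence tw(G) = 2 exactly.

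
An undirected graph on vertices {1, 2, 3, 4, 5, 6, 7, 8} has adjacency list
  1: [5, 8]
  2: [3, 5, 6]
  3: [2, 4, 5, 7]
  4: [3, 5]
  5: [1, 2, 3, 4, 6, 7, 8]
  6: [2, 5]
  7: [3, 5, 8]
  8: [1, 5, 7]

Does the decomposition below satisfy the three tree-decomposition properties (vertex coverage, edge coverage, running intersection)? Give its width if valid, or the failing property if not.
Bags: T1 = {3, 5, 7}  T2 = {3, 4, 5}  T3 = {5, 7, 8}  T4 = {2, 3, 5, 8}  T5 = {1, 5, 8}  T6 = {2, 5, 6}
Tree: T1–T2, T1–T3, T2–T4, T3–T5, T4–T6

No — bags containing vertex 8 are not connected in the tree.

A tree decomposition must satisfy three properties: every vertex lies in some bag; for every edge, both endpoints lie together in some bag; and for every vertex, the bags containing it form a connected subtree. Here bags containing vertex 8 are not connected in the tree, so the decomposition is invalid.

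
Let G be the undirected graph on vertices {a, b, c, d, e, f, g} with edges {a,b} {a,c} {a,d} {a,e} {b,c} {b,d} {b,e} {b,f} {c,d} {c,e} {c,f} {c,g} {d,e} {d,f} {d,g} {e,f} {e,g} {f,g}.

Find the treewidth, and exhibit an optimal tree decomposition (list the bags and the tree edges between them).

The largest bag has 5 vertices, giving width 4; this decomposition certifies tw(G) ≤ 4. On the other hand G contains the 5-clique {a, b, c, d, e}. A clique must lie in a single bag of any decomposition, so no decomposition can have width below 4. Hence tw(G) = 4 exactly.

Treewidth 4.
Bags: B1 = {c, d, e, f, g}  B2 = {b, c, d, e, f}  B3 = {a, b, c, d, e}
Tree: B1–B2, B2–B3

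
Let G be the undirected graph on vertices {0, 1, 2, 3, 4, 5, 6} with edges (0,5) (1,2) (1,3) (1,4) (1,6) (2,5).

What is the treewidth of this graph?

A width-1 tree decomposition is:
Bags: B1 = {1, 3}  B2 = {1, 2}  B3 = {1, 4}  B4 = {2, 5}  B5 = {0, 5}  B6 = {1, 6}
Tree: B1–B2, B1–B3, B2–B4, B4–B5, B1–B6
Each bag holds 2 vertices, so the decomposition has width 1, which upper-bounds the treewidth. Any graph with an edge has treewidth ≥ 1, and G has the edge 3–1. Hence tw(G) = 1 exactly.

1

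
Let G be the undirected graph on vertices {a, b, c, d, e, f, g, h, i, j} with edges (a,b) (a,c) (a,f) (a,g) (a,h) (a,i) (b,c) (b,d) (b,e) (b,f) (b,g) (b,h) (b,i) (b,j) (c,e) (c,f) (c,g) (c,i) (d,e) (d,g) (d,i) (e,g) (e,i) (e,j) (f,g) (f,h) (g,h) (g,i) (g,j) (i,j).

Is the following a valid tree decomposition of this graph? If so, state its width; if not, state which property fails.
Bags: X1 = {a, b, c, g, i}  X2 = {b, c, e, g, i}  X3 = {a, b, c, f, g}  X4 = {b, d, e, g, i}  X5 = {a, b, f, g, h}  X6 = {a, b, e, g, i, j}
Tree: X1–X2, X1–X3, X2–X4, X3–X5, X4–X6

A tree decomposition must satisfy three properties: every vertex lies in some bag; for every edge, both endpoints lie together in some bag; and for every vertex, the bags containing it form a connected subtree. Here bags containing vertex a are not connected in the tree, so the decomposition is invalid.

No — bags containing vertex a are not connected in the tree.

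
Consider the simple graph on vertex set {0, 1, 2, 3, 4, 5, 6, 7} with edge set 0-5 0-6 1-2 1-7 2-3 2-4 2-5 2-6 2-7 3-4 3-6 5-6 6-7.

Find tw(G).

2

A width-2 tree decomposition is:
Bags: B1 = {2, 3, 6}  B2 = {2, 5, 6}  B3 = {2, 6, 7}  B4 = {1, 2, 7}  B5 = {2, 3, 4}  B6 = {0, 5, 6}
Tree: B1–B2, B1–B3, B3–B4, B1–B5, B2–B6
Every bag has size at most 3, so the width is 3 − 1 = 2 and tw(G) ≤ 2. For the lower bound, the 3 vertices {0, 5, 6} are pairwise adjacent, and any tree decomposition puts a clique entirely inside one bag — forcing width ≥ 2. Combining the bounds, tw(G) = 2.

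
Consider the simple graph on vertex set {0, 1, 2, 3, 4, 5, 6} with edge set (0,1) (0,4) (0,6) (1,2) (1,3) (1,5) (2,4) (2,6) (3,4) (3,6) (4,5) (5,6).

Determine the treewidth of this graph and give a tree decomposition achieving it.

Each bag holds 4 vertices, so the decomposition has width 3, which upper-bounds the treewidth. For the lower bound: the 4 vertex sets {0,1}, {3,4}, {6}, {2} are disjoint, each induces a connected subgraph, and every pair is joined by at least one edge of G. Contracting each set to a single vertex therefore yields K_{4} as a minor, and since treewidth is minor-monotone, tw(G) ≥ tw(K_{4}) = 3. Hence tw(G) = 3 exactly.

Treewidth 3.
Bags: B1 = {0, 1, 4, 6}  B2 = {1, 3, 4, 6}  B3 = {1, 2, 4, 6}  B4 = {1, 4, 5, 6}
Tree: B1–B2, B2–B3, B3–B4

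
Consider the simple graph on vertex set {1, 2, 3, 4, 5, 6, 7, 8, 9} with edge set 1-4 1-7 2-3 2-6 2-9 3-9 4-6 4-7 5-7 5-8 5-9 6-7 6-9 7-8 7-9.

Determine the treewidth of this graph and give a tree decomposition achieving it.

Treewidth 2.
One optimal decomposition is:
Bags: B1 = {5, 7, 9}  B2 = {6, 7, 9}  B3 = {5, 7, 8}  B4 = {2, 6, 9}  B5 = {4, 6, 7}  B6 = {1, 4, 7}  B7 = {2, 3, 9}
Tree: B1–B2, B1–B3, B2–B4, B2–B5, B5–B6, B4–B7

Every bag has size at most 3, so the width is 3 − 1 = 2 and tw(G) ≤ 2. Conversely, {2, 3, 9} is a clique of size 3, and the vertices of any clique must share a bag in every tree decomposition; so some bag has ≥ 3 vertices and tw(G) ≥ 2. Therefore the treewidth is 2.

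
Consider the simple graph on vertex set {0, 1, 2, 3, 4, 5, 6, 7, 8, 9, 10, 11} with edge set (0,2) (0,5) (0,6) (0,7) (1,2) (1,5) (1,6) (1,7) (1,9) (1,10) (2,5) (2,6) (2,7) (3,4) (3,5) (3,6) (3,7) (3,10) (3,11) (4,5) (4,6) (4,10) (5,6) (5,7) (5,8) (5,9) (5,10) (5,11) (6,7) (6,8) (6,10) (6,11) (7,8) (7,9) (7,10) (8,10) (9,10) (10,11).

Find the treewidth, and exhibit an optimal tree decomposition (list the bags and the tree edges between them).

Treewidth 4.
One optimal decomposition is:
Bags: B1 = {5, 6, 7, 8, 10}  B2 = {1, 5, 6, 7, 10}  B3 = {1, 2, 5, 6, 7}  B4 = {1, 5, 7, 9, 10}  B5 = {0, 2, 5, 6, 7}  B6 = {3, 5, 6, 7, 10}  B7 = {3, 4, 5, 6, 10}  B8 = {3, 5, 6, 10, 11}
Tree: B1–B2, B2–B3, B2–B4, B3–B5, B2–B6, B6–B7, B7–B8

The largest bag has 5 vertices, giving width 4; this decomposition certifies tw(G) ≤ 4. For the lower bound, the 5 vertices {1, 5, 7, 9, 10} are pairwise adjacent, and any tree decomposition puts a clique entirely inside one bag — forcing width ≥ 4. Hence tw(G) = 4 exactly.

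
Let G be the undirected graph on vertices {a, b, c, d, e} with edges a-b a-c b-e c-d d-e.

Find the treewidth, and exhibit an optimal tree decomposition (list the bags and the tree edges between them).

Treewidth 2.
One such decomposition:
Bags: B1 = {a, b, c}  B2 = {b, c, e}  B3 = {c, d, e}
Tree: B1–B2, B2–B3

Every bag has size at most 3, so the width is 3 − 1 = 2 and tw(G) ≤ 2. The edges c–a–b–e–d–c form a cycle, so G is not a tree and its treewidth is at least 2. Combining the bounds, tw(G) = 2.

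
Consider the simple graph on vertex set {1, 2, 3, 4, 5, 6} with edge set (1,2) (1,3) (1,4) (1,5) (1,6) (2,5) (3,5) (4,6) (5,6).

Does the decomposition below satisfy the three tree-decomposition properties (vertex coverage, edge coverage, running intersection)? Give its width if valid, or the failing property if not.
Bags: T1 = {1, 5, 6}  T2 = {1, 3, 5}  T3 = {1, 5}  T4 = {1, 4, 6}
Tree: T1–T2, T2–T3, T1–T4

A tree decomposition must satisfy three properties: every vertex lies in some bag; for every edge, both endpoints lie together in some bag; and for every vertex, the bags containing it form a connected subtree. Here vertex 2 appears in no bag, so the decomposition is invalid.

No — vertex 2 appears in no bag.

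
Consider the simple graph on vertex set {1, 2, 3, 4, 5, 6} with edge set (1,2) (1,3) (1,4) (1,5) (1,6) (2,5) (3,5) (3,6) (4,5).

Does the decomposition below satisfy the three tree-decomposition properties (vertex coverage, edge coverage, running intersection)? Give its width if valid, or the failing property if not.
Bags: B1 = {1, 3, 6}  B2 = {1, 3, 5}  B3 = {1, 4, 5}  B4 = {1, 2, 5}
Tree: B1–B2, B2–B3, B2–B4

Yes; width 2.

Every vertex of G appears in some bag (union = {1, 2, 3, 4, 5, 6}); every edge is covered by a bag; and for each vertex v the set of bags containing v is connected in the bag tree. The decomposition is therefore valid. The largest bag has 3 vertices, so the width is 2.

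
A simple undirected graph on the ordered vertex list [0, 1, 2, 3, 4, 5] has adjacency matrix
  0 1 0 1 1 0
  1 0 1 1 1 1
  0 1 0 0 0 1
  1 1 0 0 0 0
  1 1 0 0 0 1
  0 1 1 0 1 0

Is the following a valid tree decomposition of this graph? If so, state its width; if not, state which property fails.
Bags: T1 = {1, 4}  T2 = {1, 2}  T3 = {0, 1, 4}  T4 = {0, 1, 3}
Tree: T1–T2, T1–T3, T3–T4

A tree decomposition must satisfy three properties: every vertex lies in some bag; for every edge, both endpoints lie together in some bag; and for every vertex, the bags containing it form a connected subtree. Here vertex 5 appears in no bag, so the decomposition is invalid.

No — vertex 5 appears in no bag.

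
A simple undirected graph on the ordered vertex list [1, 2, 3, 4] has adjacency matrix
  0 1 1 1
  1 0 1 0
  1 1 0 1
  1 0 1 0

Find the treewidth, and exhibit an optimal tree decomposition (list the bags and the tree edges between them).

Treewidth 2.
One such decomposition:
Bags: B1 = {1, 2, 3}  B2 = {1, 3, 4}
Tree: B1–B2

Every bag has size at most 3, so the width is 3 − 1 = 2 and tw(G) ≤ 2. On the other hand G contains the 3-clique {1, 2, 3}. A clique must lie in a single bag of any decomposition, so no decomposition can have width below 2. Hence tw(G) = 2 exactly.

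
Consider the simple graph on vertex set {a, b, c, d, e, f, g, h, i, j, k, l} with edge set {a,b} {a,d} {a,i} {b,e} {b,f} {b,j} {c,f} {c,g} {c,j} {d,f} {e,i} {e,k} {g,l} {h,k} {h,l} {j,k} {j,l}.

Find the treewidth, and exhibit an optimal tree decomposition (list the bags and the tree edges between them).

The largest bag has 4 vertices, giving width 3; this decomposition certifies tw(G) ≤ 3. For the lower bound: the 4 vertex sets {g,h,l}, {c}, {j}, {b,e,f,k} are disjoint, each induces a connected subgraph, and every pair is joined by at least one edge of G. Contracting each set to a single vertex therefore yields K_{4} as a minor, and since treewidth is minor-monotone, tw(G) ≥ tw(K_{4}) = 3. Combining the bounds, tw(G) = 3.

Treewidth 3.
One such decomposition:
Bags: B1 = {c, g, h, l}  B2 = {c, h, j, l}  B3 = {c, h, j, k}  B4 = {c, f, j, k}  B5 = {b, f, j, k}  B6 = {b, e, f, k}  B7 = {b, d, e, f}  B8 = {a, b, d, e}  B9 = {a, d, e, i}
Tree: B1–B2, B2–B3, B3–B4, B4–B5, B5–B6, B6–B7, B7–B8, B8–B9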